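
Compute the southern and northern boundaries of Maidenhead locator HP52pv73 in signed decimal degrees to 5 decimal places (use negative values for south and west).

62.88750, 62.89167

Field H=7, P=15: +7·20° lon, +15·10° lat → SW at lon -40°, lat 60°.
Square 5, 2: +5·2° lon, +2·1° lat → SW at lon -30°, lat 62°.
Subsquare p=15, v=21: +15·0.0833333° lon, +21·0.0416667° lat → SW at lon -28.75°, lat 62.875°.
Extended square 7, 3: +7·0.00833333° lon, +3·0.00416667° lat → SW at lon -28.6917°, lat 62.8875°.
Cell spans 0.00833333° lon × 0.00416667° lat.
south 62.88750, north 62.89167.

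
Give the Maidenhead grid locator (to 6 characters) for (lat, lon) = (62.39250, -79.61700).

Add 180° to longitude and 90° to latitude: 100.3830, 152.3925.
Field: lon ⌊100.3830/20⌋ = 5 → F; lat ⌊152.3925/10⌋ = 15 → P.
Square: lon ⌊0.3830/2⌋ = 0; lat ⌊2.3925/1⌋ = 2.
Subsquare: lon ⌊0.3830/0.0833333⌋ = 4 → e; lat ⌊0.3925/0.0416667⌋ = 9 → j.

FP02ej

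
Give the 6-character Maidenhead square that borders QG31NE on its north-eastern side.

QG31of

Longitude subsquare n = 13; +1 → 14 = o.
Latitude subsquare e = 4; +1 → 5 = f.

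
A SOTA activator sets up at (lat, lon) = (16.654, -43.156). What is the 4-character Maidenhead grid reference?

Shift to the Maidenhead origin (180°W, 90°S): lon 136.84, lat 106.65.
Field: lon ⌊136.84/20⌋ = 6 → G; lat ⌊106.65/10⌋ = 10 → K.
Square: lon ⌊16.84/2⌋ = 8; lat ⌊6.65/1⌋ = 6.

GK86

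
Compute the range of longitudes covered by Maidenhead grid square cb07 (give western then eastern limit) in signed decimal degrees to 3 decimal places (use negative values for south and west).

-140.000, -138.000

Field C=2, B=1: +2·20° lon, +1·10° lat → SW at lon -140°, lat -80°.
Square 0, 7: +0·2° lon, +7·1° lat → SW at lon -140°, lat -73°.
Cell spans 2° lon × 1° lat.
west -140.000, east -138.000.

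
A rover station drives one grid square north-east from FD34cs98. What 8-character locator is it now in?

FD34ds09

Longitude extended square 9; +1 → 10, wraps to 0, carry into subsquare.
Longitude subsquare c = 2; +1 → 3 = d.
Latitude extended square 8; +1 → 9.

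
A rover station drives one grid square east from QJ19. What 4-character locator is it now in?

Longitude square 1; +1 → 2.
The latitude characters are unchanged.

QJ29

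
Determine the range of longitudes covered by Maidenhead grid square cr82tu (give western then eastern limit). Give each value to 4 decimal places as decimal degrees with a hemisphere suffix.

Field C=2, R=17: +2·20° lon, +17·10° lat → SW at lon -140°, lat 80°.
Square 8, 2: +8·2° lon, +2·1° lat → SW at lon -124°, lat 82°.
Subsquare t=19, u=20: +19·0.0833333° lon, +20·0.0416667° lat → SW at lon -122.417°, lat 82.8333°.
Cell spans 0.0833333° lon × 0.0416667° lat.
west 122.4167° W, east 122.3333° W.

122.4167° W, 122.3333° W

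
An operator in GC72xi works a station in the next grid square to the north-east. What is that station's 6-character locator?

Longitude subsquare x = 23; +1 → 24, wraps to 0 = a, carry into square.
Longitude square 7; +1 → 8.
Latitude subsquare i = 8; +1 → 9 = j.

GC82aj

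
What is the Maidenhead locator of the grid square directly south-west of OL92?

OL81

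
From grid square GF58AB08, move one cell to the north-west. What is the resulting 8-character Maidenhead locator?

GF48xb99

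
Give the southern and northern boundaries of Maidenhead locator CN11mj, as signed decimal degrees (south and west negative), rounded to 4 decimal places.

41.3750, 41.4167

Field C=2, N=13: +2·20° lon, +13·10° lat → SW at lon -140°, lat 40°.
Square 1, 1: +1·2° lon, +1·1° lat → SW at lon -138°, lat 41°.
Subsquare m=12, j=9: +12·0.0833333° lon, +9·0.0416667° lat → SW at lon -137°, lat 41.375°.
Cell spans 0.0833333° lon × 0.0416667° lat.
south 41.3750, north 41.4167.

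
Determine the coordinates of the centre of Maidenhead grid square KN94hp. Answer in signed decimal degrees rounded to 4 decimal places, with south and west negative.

44.6458, 38.6250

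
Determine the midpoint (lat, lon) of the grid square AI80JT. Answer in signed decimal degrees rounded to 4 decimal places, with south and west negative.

-9.1875, -163.2083

Field A=0, I=8: +0·20° lon, +8·10° lat → SW at lon -180°, lat -10°.
Square 8, 0: +8·2° lon, +0·1° lat → SW at lon -164°, lat -10°.
Subsquare j=9, t=19: +9·0.0833333° lon, +19·0.0416667° lat → SW at lon -163.25°, lat -9.20833°.
Cell spans 0.0833333° lon × 0.0416667° lat. Centre is SW corner plus half of each.
latitude -9.1875, longitude -163.2083.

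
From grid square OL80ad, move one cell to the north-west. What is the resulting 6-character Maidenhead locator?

OL70xe

Longitude subsquare a = 0; −1 → -1, wraps to 23 = x, carry into square.
Longitude square 8; −1 → 7.
Latitude subsquare d = 3; +1 → 4 = e.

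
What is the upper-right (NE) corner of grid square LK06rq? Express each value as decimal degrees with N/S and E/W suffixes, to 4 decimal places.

Field L=11, K=10: +11·20° lon, +10·10° lat → SW at lon 40°, lat 10°.
Square 0, 6: +0·2° lon, +6·1° lat → SW at lon 40°, lat 16°.
Subsquare r=17, q=16: +17·0.0833333° lon, +16·0.0416667° lat → SW at lon 41.4167°, lat 16.6667°.
Cell spans 0.0833333° lon × 0.0416667° lat. NE corner is SW corner plus one full cell.
latitude 16.7083° N, longitude 41.5000° E.

16.7083° N, 41.5000° E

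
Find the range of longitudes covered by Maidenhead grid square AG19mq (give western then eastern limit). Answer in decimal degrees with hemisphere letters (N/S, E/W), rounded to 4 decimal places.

177.0000° W, 176.9167° W

Field A=0, G=6: +0·20° lon, +6·10° lat → SW at lon -180°, lat -30°.
Square 1, 9: +1·2° lon, +9·1° lat → SW at lon -178°, lat -21°.
Subsquare m=12, q=16: +12·0.0833333° lon, +16·0.0416667° lat → SW at lon -177°, lat -20.3333°.
Cell spans 0.0833333° lon × 0.0416667° lat.
west 177.0000° W, east 176.9167° W.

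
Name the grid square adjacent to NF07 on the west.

MF97

Longitude square 0; −1 → -1, wraps to 9, carry into field.
Longitude field N = 13; −1 → 12 = M.
The latitude characters are unchanged.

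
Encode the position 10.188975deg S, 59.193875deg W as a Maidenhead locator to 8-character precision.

Add 180° to longitude and 90° to latitude: 120.80613, 79.81103.
Field (20°×10°, letters A–R): 120.80613/20 → 6 → G, 79.81103/10 → 7 → H; chars GH.
Square (2°×1°, digits 0–9): 0.80613/2 → 0, 9.81103/1 → 9; chars 09.
Subsquare (5′×2.5′, letters a–x): 0.80613/0.0833333 → 9 → j, 0.81103/0.0416667 → 19 → t; chars jt.
Extended square (30″×15″, digits 0–9): 0.05613/0.00833333 → 6, 0.01936/0.00416667 → 4; chars 64.

GH09jt64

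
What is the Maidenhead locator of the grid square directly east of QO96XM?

Longitude subsquare x = 23; +1 → 24, wraps to 0 = a, carry into square.
Longitude square 9; +1 → 10, wraps to 0, carry into field.
Longitude field Q = 16; +1 → 17 = R.
The latitude characters are unchanged.

RO06am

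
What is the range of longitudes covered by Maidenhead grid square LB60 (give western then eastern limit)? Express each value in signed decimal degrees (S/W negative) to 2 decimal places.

Field L=11, B=1: +11·20° lon, +1·10° lat → SW at lon 40°, lat -80°.
Square 6, 0: +6·2° lon, +0·1° lat → SW at lon 52°, lat -80°.
Cell spans 2° lon × 1° lat.
west 52.00, east 54.00.

52.00, 54.00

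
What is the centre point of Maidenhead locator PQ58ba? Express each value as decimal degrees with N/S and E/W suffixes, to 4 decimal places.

Field P=15, Q=16: +15·20° lon, +16·10° lat → SW at lon 120°, lat 70°.
Square 5, 8: +5·2° lon, +8·1° lat → SW at lon 130°, lat 78°.
Subsquare b=1, a=0: +1·0.0833333° lon, +0·0.0416667° lat → SW at lon 130.083°, lat 78°.
Cell spans 0.0833333° lon × 0.0416667° lat. Centre is SW corner plus half of each.
latitude 78.0208° N, longitude 130.1250° E.

78.0208° N, 130.1250° E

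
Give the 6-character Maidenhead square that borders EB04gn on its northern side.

EB04go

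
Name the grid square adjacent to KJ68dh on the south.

Latitude subsquare h = 7; −1 → 6 = g.
The longitude characters are unchanged.

KJ68dg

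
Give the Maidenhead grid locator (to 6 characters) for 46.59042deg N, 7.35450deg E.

JN36qo

Shift to the Maidenhead origin (180°W, 90°S): lon 187.3545, lat 136.5904.
Field (20°×10°, letters A–R): 187.3545/20 → 9 → J, 136.5904/10 → 13 → N; chars JN.
Square (2°×1°, digits 0–9): 7.3545/2 → 3, 6.5904/1 → 6; chars 36.
Subsquare (5′×2.5′, letters a–x): 1.3545/0.0833333 → 16 → q, 0.5904/0.0416667 → 14 → o; chars qo.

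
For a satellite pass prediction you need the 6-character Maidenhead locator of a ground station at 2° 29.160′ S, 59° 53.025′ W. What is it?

Shift to the Maidenhead origin (180°W, 90°S): lon 120.1163, lat 87.5140.
Field: lon ⌊120.1163/20⌋ = 6 → G; lat ⌊87.5140/10⌋ = 8 → I.
Square: lon ⌊0.1163/2⌋ = 0; lat ⌊7.5140/1⌋ = 7.
Subsquare: lon ⌊0.1163/0.0833333⌋ = 1 → b; lat ⌊0.5140/0.0416667⌋ = 12 → m.

GI07bm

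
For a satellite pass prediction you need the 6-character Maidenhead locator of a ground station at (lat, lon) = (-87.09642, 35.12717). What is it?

Offset from 180°W / 90°S: lon 215.1272°, lat 2.9036°.
Field (20°×10°, letters A–R): lon ⌊215.1272/20⌋ = 10 → K; lat ⌊2.9036/10⌋ = 0 → A.
Square (2°×1°, digits 0–9): lon ⌊15.1272/2⌋ = 7; lat ⌊2.9036/1⌋ = 2.
Subsquare (5′×2.5′, letters a–x): lon ⌊1.1272/0.0833333⌋ = 13 → n; lat ⌊0.9036/0.0416667⌋ = 21 → v.

KA72nv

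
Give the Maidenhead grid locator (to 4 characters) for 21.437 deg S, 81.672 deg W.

Add 180° to longitude and 90° to latitude: 98.33, 68.56.
Field: lon ⌊98.33/20⌋ = 4 → E; lat ⌊68.56/10⌋ = 6 → G.
Square: lon ⌊18.33/2⌋ = 9; lat ⌊8.56/1⌋ = 8.

EG98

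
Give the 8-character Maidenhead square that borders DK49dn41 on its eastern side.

Longitude extended square 4; +1 → 5.
The latitude characters are unchanged.

DK49dn51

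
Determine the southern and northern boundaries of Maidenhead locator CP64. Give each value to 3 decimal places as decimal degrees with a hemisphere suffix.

Field C=2, P=15: +2·20° lon, +15·10° lat → SW at lon -140°, lat 60°.
Square 6, 4: +6·2° lon, +4·1° lat → SW at lon -128°, lat 64°.
Cell spans 2° lon × 1° lat.
south 64.000° N, north 65.000° N.

64.000° N, 65.000° N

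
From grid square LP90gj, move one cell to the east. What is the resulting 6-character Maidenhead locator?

LP90hj

Longitude subsquare g = 6; +1 → 7 = h.
The latitude characters are unchanged.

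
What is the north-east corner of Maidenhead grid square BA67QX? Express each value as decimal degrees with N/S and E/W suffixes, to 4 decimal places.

82.0000° S, 146.5833° W

Field B=1, A=0: +1·20° lon, +0·10° lat → SW at lon -160°, lat -90°.
Square 6, 7: +6·2° lon, +7·1° lat → SW at lon -148°, lat -83°.
Subsquare q=16, x=23: +16·0.0833333° lon, +23·0.0416667° lat → SW at lon -146.667°, lat -82.0417°.
Cell spans 0.0833333° lon × 0.0416667° lat. NE corner is SW corner plus one full cell.
latitude 82.0000° S, longitude 146.5833° W.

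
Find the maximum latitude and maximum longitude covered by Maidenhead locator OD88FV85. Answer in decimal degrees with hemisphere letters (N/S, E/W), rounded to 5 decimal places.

Field O=14, D=3: +14·20° lon, +3·10° lat → SW at lon 100°, lat -60°.
Square 8, 8: +8·2° lon, +8·1° lat → SW at lon 116°, lat -52°.
Subsquare f=5, v=21: +5·0.0833333° lon, +21·0.0416667° lat → SW at lon 116.417°, lat -51.125°.
Extended square 8, 5: +8·0.00833333° lon, +5·0.00416667° lat → SW at lon 116.483°, lat -51.1042°.
Cell spans 0.00833333° lon × 0.00416667° lat. NE corner is SW corner plus one full cell.
latitude 51.10000° S, longitude 116.49167° E.

51.10000° S, 116.49167° E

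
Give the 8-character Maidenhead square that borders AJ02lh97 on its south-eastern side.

Longitude extended square 9; +1 → 10, wraps to 0, carry into subsquare.
Longitude subsquare l = 11; +1 → 12 = m.
Latitude extended square 7; −1 → 6.

AJ02mh06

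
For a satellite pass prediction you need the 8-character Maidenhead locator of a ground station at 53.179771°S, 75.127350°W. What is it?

FD26kt46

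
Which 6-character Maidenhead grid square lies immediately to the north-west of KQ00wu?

Longitude subsquare w = 22; −1 → 21 = v.
Latitude subsquare u = 20; +1 → 21 = v.

KQ00vv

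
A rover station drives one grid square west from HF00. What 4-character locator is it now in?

GF90

Longitude square 0; −1 → -1, wraps to 9, carry into field.
Longitude field H = 7; −1 → 6 = G.
The latitude characters are unchanged.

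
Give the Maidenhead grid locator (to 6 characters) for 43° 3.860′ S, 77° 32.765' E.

ME86sw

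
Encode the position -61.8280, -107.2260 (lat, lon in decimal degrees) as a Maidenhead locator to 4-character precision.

DC68

Offset from 180°W / 90°S: lon 72.77°, lat 28.17°.
Field: lon ⌊72.77/20⌋ = 3 → D; lat ⌊28.17/10⌋ = 2 → C.
Square: lon ⌊12.77/2⌋ = 6; lat ⌊8.17/1⌋ = 8.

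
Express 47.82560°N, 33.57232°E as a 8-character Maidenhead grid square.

Offset from 180°W / 90°S: lon 213.57232°, lat 137.82560°.
Field: lon ⌊213.57232/20⌋ = 10 → K; lat ⌊137.82560/10⌋ = 13 → N.
Square: lon ⌊13.57232/2⌋ = 6; lat ⌊7.82560/1⌋ = 7.
Subsquare: lon ⌊1.57232/0.0833333⌋ = 18 → s; lat ⌊0.82560/0.0416667⌋ = 19 → t.
Extended square: lon ⌊0.07232/0.00833333⌋ = 8; lat ⌊0.03393/0.00416667⌋ = 8.

KN67st88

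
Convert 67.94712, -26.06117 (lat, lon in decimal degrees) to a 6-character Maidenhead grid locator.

HP67xw

Offset from 180°W / 90°S: lon 153.9388°, lat 157.9471°.
Field (20°×10°, letters A–R): 153.9388/20 → 7 → H, 157.9471/10 → 15 → P; chars HP.
Square (2°×1°, digits 0–9): 13.9388/2 → 6, 7.9471/1 → 7; chars 67.
Subsquare (5′×2.5′, letters a–x): 1.9388/0.0833333 → 23 → x, 0.9471/0.0416667 → 22 → w; chars xw.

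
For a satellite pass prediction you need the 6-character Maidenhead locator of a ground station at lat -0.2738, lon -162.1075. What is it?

AI89wr

Shift to the Maidenhead origin (180°W, 90°S): lon 17.8925, lat 89.7262.
Field: 17.8925/20 → 0 → A, 89.7262/10 → 8 → I; chars AI.
Square: 17.8925/2 → 8, 9.7262/1 → 9; chars 89.
Subsquare: 1.8925/0.0833333 → 22 → w, 0.7262/0.0416667 → 17 → r; chars wr.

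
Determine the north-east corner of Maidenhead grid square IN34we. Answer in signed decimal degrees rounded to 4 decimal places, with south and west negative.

44.2083, -12.0833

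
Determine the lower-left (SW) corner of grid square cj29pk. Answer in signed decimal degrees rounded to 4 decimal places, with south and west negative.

9.4167, -134.7500

Field C=2, J=9: +2·20° lon, +9·10° lat → SW at lon -140°, lat 0°.
Square 2, 9: +2·2° lon, +9·1° lat → SW at lon -136°, lat 9°.
Subsquare p=15, k=10: +15·0.0833333° lon, +10·0.0416667° lat → SW at lon -134.75°, lat 9.41667°.
latitude 9.4167, longitude -134.7500.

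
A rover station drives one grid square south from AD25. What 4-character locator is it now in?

AD24

Latitude square 5; −1 → 4.
The longitude characters are unchanged.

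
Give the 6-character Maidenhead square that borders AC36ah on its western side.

Longitude subsquare a = 0; −1 → -1, wraps to 23 = x, carry into square.
Longitude square 3; −1 → 2.
The latitude characters are unchanged.

AC26xh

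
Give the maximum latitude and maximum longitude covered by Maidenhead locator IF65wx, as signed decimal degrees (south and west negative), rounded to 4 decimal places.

-34.0000, -6.0833

Field I=8, F=5: +8·20° lon, +5·10° lat → SW at lon -20°, lat -40°.
Square 6, 5: +6·2° lon, +5·1° lat → SW at lon -8°, lat -35°.
Subsquare w=22, x=23: +22·0.0833333° lon, +23·0.0416667° lat → SW at lon -6.16667°, lat -34.0417°.
Cell spans 0.0833333° lon × 0.0416667° lat. NE corner is SW corner plus one full cell.
latitude -34.0000, longitude -6.0833.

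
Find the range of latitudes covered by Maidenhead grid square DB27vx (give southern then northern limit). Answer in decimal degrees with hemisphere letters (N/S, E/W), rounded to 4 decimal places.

72.0417° S, 72.0000° S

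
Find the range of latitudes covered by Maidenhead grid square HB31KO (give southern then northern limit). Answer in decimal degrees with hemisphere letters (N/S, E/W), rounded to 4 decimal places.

78.4167° S, 78.3750° S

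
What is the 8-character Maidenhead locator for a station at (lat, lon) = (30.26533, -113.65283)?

DM30eg13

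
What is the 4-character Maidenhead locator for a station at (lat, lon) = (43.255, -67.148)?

FN63

Offset from 180°W / 90°S: lon 112.85°, lat 133.25°.
Field: 112.85/20 → 5 → F, 133.25/10 → 13 → N; chars FN.
Square: 12.85/2 → 6, 3.25/1 → 3; chars 63.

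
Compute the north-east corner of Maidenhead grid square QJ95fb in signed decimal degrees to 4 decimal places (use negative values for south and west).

Field Q=16, J=9: +16·20° lon, +9·10° lat → SW at lon 140°, lat 0°.
Square 9, 5: +9·2° lon, +5·1° lat → SW at lon 158°, lat 5°.
Subsquare f=5, b=1: +5·0.0833333° lon, +1·0.0416667° lat → SW at lon 158.417°, lat 5.04167°.
Cell spans 0.0833333° lon × 0.0416667° lat. NE corner is SW corner plus one full cell.
latitude 5.0833, longitude 158.5000.

5.0833, 158.5000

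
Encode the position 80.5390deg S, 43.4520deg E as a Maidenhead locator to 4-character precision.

LA19

Shift to the Maidenhead origin (180°W, 90°S): lon 223.45, lat 9.46.
Field (20°×10°, letters A–R): lon ⌊223.45/20⌋ = 11 → L; lat ⌊9.46/10⌋ = 0 → A.
Square (2°×1°, digits 0–9): lon ⌊3.45/2⌋ = 1; lat ⌊9.46/1⌋ = 9.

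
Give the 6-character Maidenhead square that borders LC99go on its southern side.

LC99gn

Latitude subsquare o = 14; −1 → 13 = n.
The longitude characters are unchanged.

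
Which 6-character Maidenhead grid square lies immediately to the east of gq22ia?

GQ22ja

Longitude subsquare i = 8; +1 → 9 = j.
The latitude characters are unchanged.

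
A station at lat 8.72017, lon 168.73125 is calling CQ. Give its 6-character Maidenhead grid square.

RJ48ir

Add 180° to longitude and 90° to latitude: 348.7312, 98.7202.
Field (20°×10°, letters A–R): 348.7312/20 → 17 → R, 98.7202/10 → 9 → J; chars RJ.
Square (2°×1°, digits 0–9): 8.7312/2 → 4, 8.7202/1 → 8; chars 48.
Subsquare (5′×2.5′, letters a–x): 0.7312/0.0833333 → 8 → i, 0.7202/0.0416667 → 17 → r; chars ir.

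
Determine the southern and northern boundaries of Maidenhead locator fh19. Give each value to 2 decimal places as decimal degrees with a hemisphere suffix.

11.00° S, 10.00° S

Field F=5, H=7: +5·20° lon, +7·10° lat → SW at lon -80°, lat -20°.
Square 1, 9: +1·2° lon, +9·1° lat → SW at lon -78°, lat -11°.
Cell spans 2° lon × 1° lat.
south 11.00° S, north 10.00° S.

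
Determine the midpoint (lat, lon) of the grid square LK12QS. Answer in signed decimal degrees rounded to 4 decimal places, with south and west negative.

12.7708, 43.3750

Field L=11, K=10: +11·20° lon, +10·10° lat → SW at lon 40°, lat 10°.
Square 1, 2: +1·2° lon, +2·1° lat → SW at lon 42°, lat 12°.
Subsquare q=16, s=18: +16·0.0833333° lon, +18·0.0416667° lat → SW at lon 43.3333°, lat 12.75°.
Cell spans 0.0833333° lon × 0.0416667° lat. Centre is SW corner plus half of each.
latitude 12.7708, longitude 43.3750.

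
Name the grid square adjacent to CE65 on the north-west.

CE56

Longitude square 6; −1 → 5.
Latitude square 5; +1 → 6.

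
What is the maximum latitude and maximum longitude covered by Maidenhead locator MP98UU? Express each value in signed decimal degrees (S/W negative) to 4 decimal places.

Field M=12, P=15: +12·20° lon, +15·10° lat → SW at lon 60°, lat 60°.
Square 9, 8: +9·2° lon, +8·1° lat → SW at lon 78°, lat 68°.
Subsquare u=20, u=20: +20·0.0833333° lon, +20·0.0416667° lat → SW at lon 79.6667°, lat 68.8333°.
Cell spans 0.0833333° lon × 0.0416667° lat. NE corner is SW corner plus one full cell.
latitude 68.8750, longitude 79.7500.

68.8750, 79.7500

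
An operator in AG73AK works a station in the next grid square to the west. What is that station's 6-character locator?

Longitude subsquare a = 0; −1 → -1, wraps to 23 = x, carry into square.
Longitude square 7; −1 → 6.
The latitude characters are unchanged.

AG63xk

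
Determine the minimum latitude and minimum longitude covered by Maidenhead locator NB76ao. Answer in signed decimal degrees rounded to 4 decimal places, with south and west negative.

Field N=13, B=1: +13·20° lon, +1·10° lat → SW at lon 80°, lat -80°.
Square 7, 6: +7·2° lon, +6·1° lat → SW at lon 94°, lat -74°.
Subsquare a=0, o=14: +0·0.0833333° lon, +14·0.0416667° lat → SW at lon 94°, lat -73.4167°.
latitude -73.4167, longitude 94.0000.

-73.4167, 94.0000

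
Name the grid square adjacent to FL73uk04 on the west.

FL73tk94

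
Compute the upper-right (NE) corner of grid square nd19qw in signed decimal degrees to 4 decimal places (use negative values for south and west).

Field N=13, D=3: +13·20° lon, +3·10° lat → SW at lon 80°, lat -60°.
Square 1, 9: +1·2° lon, +9·1° lat → SW at lon 82°, lat -51°.
Subsquare q=16, w=22: +16·0.0833333° lon, +22·0.0416667° lat → SW at lon 83.3333°, lat -50.0833°.
Cell spans 0.0833333° lon × 0.0416667° lat. NE corner is SW corner plus one full cell.
latitude -50.0417, longitude 83.4167.

-50.0417, 83.4167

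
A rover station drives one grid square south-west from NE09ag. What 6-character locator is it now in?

ME99xf

Longitude subsquare a = 0; −1 → -1, wraps to 23 = x, carry into square.
Longitude square 0; −1 → -1, wraps to 9, carry into field.
Longitude field N = 13; −1 → 12 = M.
Latitude subsquare g = 6; −1 → 5 = f.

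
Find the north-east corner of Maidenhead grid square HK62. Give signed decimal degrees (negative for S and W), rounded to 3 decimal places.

13.000, -26.000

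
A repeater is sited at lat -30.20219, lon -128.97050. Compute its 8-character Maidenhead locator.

CF59mt31

Offset from 180°W / 90°S: lon 51.02950°, lat 59.79781°.
Field: 51.02950/20 → 2 → C, 59.79781/10 → 5 → F; chars CF.
Square: 11.02950/2 → 5, 9.79781/1 → 9; chars 59.
Subsquare: 1.02950/0.0833333 → 12 → m, 0.79781/0.0416667 → 19 → t; chars mt.
Extended square: 0.02950/0.00833333 → 3, 0.00614/0.00416667 → 1; chars 31.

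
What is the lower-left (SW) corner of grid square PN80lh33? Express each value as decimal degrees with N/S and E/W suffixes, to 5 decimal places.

Field P=15, N=13: +15·20° lon, +13·10° lat → SW at lon 120°, lat 40°.
Square 8, 0: +8·2° lon, +0·1° lat → SW at lon 136°, lat 40°.
Subsquare l=11, h=7: +11·0.0833333° lon, +7·0.0416667° lat → SW at lon 136.917°, lat 40.2917°.
Extended square 3, 3: +3·0.00833333° lon, +3·0.00416667° lat → SW at lon 136.942°, lat 40.3042°.
latitude 40.30417° N, longitude 136.94167° E.

40.30417° N, 136.94167° E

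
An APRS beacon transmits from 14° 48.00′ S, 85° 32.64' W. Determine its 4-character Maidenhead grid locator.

EH75

Offset from 180°W / 90°S: lon 94.46°, lat 75.20°.
Field: lon ⌊94.46/20⌋ = 4 → E; lat ⌊75.20/10⌋ = 7 → H.
Square: lon ⌊14.46/2⌋ = 7; lat ⌊5.20/1⌋ = 5.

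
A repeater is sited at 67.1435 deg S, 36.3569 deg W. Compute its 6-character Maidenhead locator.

HC12tu

Shift to the Maidenhead origin (180°W, 90°S): lon 143.6431, lat 22.8565.
Field (20°×10°, letters A–R): lon ⌊143.6431/20⌋ = 7 → H; lat ⌊22.8565/10⌋ = 2 → C.
Square (2°×1°, digits 0–9): lon ⌊3.6431/2⌋ = 1; lat ⌊2.8565/1⌋ = 2.
Subsquare (5′×2.5′, letters a–x): lon ⌊1.6431/0.0833333⌋ = 19 → t; lat ⌊0.8565/0.0416667⌋ = 20 → u.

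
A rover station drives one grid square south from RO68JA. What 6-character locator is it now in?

RO67jx

Latitude subsquare a = 0; −1 → -1, wraps to 23 = x, carry into square.
Latitude square 8; −1 → 7.
The longitude characters are unchanged.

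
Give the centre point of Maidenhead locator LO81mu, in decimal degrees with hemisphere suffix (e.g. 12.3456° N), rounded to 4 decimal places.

51.8542° N, 57.0417° E

Field L=11, O=14: +11·20° lon, +14·10° lat → SW at lon 40°, lat 50°.
Square 8, 1: +8·2° lon, +1·1° lat → SW at lon 56°, lat 51°.
Subsquare m=12, u=20: +12·0.0833333° lon, +20·0.0416667° lat → SW at lon 57°, lat 51.8333°.
Cell spans 0.0833333° lon × 0.0416667° lat. Centre is SW corner plus half of each.
latitude 51.8542° N, longitude 57.0417° E.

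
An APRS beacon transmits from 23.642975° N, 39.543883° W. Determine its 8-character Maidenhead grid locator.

Offset from 180°W / 90°S: lon 140.45612°, lat 113.64298°.
Field (20°×10°, letters A–R): 140.45612/20 → 7 → H, 113.64298/10 → 11 → L; chars HL.
Square (2°×1°, digits 0–9): 0.45612/2 → 0, 3.64298/1 → 3; chars 03.
Subsquare (5′×2.5′, letters a–x): 0.45612/0.0833333 → 5 → f, 0.64298/0.0416667 → 15 → p; chars fp.
Extended square (30″×15″, digits 0–9): 0.03945/0.00833333 → 4, 0.01798/0.00416667 → 4; chars 44.

HL03fp44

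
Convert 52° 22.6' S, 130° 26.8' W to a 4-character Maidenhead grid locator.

CD47

Offset from 180°W / 90°S: lon 49.55°, lat 37.62°.
Field: lon ⌊49.55/20⌋ = 2 → C; lat ⌊37.62/10⌋ = 3 → D.
Square: lon ⌊9.55/2⌋ = 4; lat ⌊7.62/1⌋ = 7.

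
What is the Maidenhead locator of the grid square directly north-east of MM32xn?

MM42ao

Longitude subsquare x = 23; +1 → 24, wraps to 0 = a, carry into square.
Longitude square 3; +1 → 4.
Latitude subsquare n = 13; +1 → 14 = o.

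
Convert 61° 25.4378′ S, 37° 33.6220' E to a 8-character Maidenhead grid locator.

KC88sn78

Shift to the Maidenhead origin (180°W, 90°S): lon 217.56037, lat 28.57604.
Field: lon ⌊217.56037/20⌋ = 10 → K; lat ⌊28.57604/10⌋ = 2 → C.
Square: lon ⌊17.56037/2⌋ = 8; lat ⌊8.57604/1⌋ = 8.
Subsquare: lon ⌊1.56037/0.0833333⌋ = 18 → s; lat ⌊0.57604/0.0416667⌋ = 13 → n.
Extended square: lon ⌊0.06037/0.00833333⌋ = 7; lat ⌊0.03437/0.00416667⌋ = 8.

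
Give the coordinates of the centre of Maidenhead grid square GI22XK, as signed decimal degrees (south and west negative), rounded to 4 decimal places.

-7.5625, -54.0417

Field G=6, I=8: +6·20° lon, +8·10° lat → SW at lon -60°, lat -10°.
Square 2, 2: +2·2° lon, +2·1° lat → SW at lon -56°, lat -8°.
Subsquare x=23, k=10: +23·0.0833333° lon, +10·0.0416667° lat → SW at lon -54.0833°, lat -7.58333°.
Cell spans 0.0833333° lon × 0.0416667° lat. Centre is SW corner plus half of each.
latitude -7.5625, longitude -54.0417.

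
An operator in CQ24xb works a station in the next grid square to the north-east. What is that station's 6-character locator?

Longitude subsquare x = 23; +1 → 24, wraps to 0 = a, carry into square.
Longitude square 2; +1 → 3.
Latitude subsquare b = 1; +1 → 2 = c.

CQ34ac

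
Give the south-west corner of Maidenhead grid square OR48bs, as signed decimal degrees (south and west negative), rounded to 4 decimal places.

88.7500, 108.0833

Field O=14, R=17: +14·20° lon, +17·10° lat → SW at lon 100°, lat 80°.
Square 4, 8: +4·2° lon, +8·1° lat → SW at lon 108°, lat 88°.
Subsquare b=1, s=18: +1·0.0833333° lon, +18·0.0416667° lat → SW at lon 108.083°, lat 88.75°.
latitude 88.7500, longitude 108.0833.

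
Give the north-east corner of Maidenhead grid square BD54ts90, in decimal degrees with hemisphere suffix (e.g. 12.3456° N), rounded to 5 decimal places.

Field B=1, D=3: +1·20° lon, +3·10° lat → SW at lon -160°, lat -60°.
Square 5, 4: +5·2° lon, +4·1° lat → SW at lon -150°, lat -56°.
Subsquare t=19, s=18: +19·0.0833333° lon, +18·0.0416667° lat → SW at lon -148.417°, lat -55.25°.
Extended square 9, 0: +9·0.00833333° lon, +0·0.00416667° lat → SW at lon -148.342°, lat -55.25°.
Cell spans 0.00833333° lon × 0.00416667° lat. NE corner is SW corner plus one full cell.
latitude 55.24583° S, longitude 148.33333° W.

55.24583° S, 148.33333° W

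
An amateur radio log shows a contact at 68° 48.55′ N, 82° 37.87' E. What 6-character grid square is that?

NP18ht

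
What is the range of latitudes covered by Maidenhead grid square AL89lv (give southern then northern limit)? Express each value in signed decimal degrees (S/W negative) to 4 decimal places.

29.8750, 29.9167

Field A=0, L=11: +0·20° lon, +11·10° lat → SW at lon -180°, lat 20°.
Square 8, 9: +8·2° lon, +9·1° lat → SW at lon -164°, lat 29°.
Subsquare l=11, v=21: +11·0.0833333° lon, +21·0.0416667° lat → SW at lon -163.083°, lat 29.875°.
Cell spans 0.0833333° lon × 0.0416667° lat.
south 29.8750, north 29.9167.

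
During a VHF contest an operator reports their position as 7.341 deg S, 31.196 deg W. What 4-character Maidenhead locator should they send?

HI42

Shift to the Maidenhead origin (180°W, 90°S): lon 148.80, lat 82.66.
Field: lon ⌊148.80/20⌋ = 7 → H; lat ⌊82.66/10⌋ = 8 → I.
Square: lon ⌊8.80/2⌋ = 4; lat ⌊2.66/1⌋ = 2.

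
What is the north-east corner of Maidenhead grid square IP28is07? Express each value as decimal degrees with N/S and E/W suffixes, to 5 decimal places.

68.78333° N, 15.32500° W

Field I=8, P=15: +8·20° lon, +15·10° lat → SW at lon -20°, lat 60°.
Square 2, 8: +2·2° lon, +8·1° lat → SW at lon -16°, lat 68°.
Subsquare i=8, s=18: +8·0.0833333° lon, +18·0.0416667° lat → SW at lon -15.3333°, lat 68.75°.
Extended square 0, 7: +0·0.00833333° lon, +7·0.00416667° lat → SW at lon -15.3333°, lat 68.7792°.
Cell spans 0.00833333° lon × 0.00416667° lat. NE corner is SW corner plus one full cell.
latitude 68.78333° N, longitude 15.32500° W.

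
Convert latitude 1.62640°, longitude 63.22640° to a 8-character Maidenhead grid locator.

MJ11op70

Add 180° to longitude and 90° to latitude: 243.22640, 91.62640.
Field (20°×10°, letters A–R): lon ⌊243.22640/20⌋ = 12 → M; lat ⌊91.62640/10⌋ = 9 → J.
Square (2°×1°, digits 0–9): lon ⌊3.22640/2⌋ = 1; lat ⌊1.62640/1⌋ = 1.
Subsquare (5′×2.5′, letters a–x): lon ⌊1.22640/0.0833333⌋ = 14 → o; lat ⌊0.62640/0.0416667⌋ = 15 → p.
Extended square (30″×15″, digits 0–9): lon ⌊0.05973/0.00833333⌋ = 7; lat ⌊0.00140/0.00416667⌋ = 0.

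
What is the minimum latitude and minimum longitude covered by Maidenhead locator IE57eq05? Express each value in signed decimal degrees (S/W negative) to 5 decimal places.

-42.31250, -9.66667

Field I=8, E=4: +8·20° lon, +4·10° lat → SW at lon -20°, lat -50°.
Square 5, 7: +5·2° lon, +7·1° lat → SW at lon -10°, lat -43°.
Subsquare e=4, q=16: +4·0.0833333° lon, +16·0.0416667° lat → SW at lon -9.66667°, lat -42.3333°.
Extended square 0, 5: +0·0.00833333° lon, +5·0.00416667° lat → SW at lon -9.66667°, lat -42.3125°.
latitude -42.31250, longitude -9.66667.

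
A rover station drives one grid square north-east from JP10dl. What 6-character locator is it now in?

Longitude subsquare d = 3; +1 → 4 = e.
Latitude subsquare l = 11; +1 → 12 = m.

JP10em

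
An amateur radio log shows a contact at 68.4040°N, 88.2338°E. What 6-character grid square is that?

Offset from 180°W / 90°S: lon 268.2338°, lat 158.4040°.
Field: lon ⌊268.2338/20⌋ = 13 → N; lat ⌊158.4040/10⌋ = 15 → P.
Square: lon ⌊8.2338/2⌋ = 4; lat ⌊8.4040/1⌋ = 8.
Subsquare: lon ⌊0.2338/0.0833333⌋ = 2 → c; lat ⌊0.4040/0.0416667⌋ = 9 → j.

NP48cj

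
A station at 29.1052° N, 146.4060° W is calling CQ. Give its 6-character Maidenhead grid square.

BL69tc

Shift to the Maidenhead origin (180°W, 90°S): lon 33.5940, lat 119.1052.
Field: lon ⌊33.5940/20⌋ = 1 → B; lat ⌊119.1052/10⌋ = 11 → L.
Square: lon ⌊13.5940/2⌋ = 6; lat ⌊9.1052/1⌋ = 9.
Subsquare: lon ⌊1.5940/0.0833333⌋ = 19 → t; lat ⌊0.1052/0.0416667⌋ = 2 → c.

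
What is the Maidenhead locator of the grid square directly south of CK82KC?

Latitude subsquare c = 2; −1 → 1 = b.
The longitude characters are unchanged.

CK82kb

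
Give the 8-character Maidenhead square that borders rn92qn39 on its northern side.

Latitude extended square 9; +1 → 10, wraps to 0, carry into subsquare.
Latitude subsquare n = 13; +1 → 14 = o.
The longitude characters are unchanged.

RN92qo30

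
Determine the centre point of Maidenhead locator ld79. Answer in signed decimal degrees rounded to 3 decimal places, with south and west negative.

-50.500, 55.000

Field L=11, D=3: +11·20° lon, +3·10° lat → SW at lon 40°, lat -60°.
Square 7, 9: +7·2° lon, +9·1° lat → SW at lon 54°, lat -51°.
Cell spans 2° lon × 1° lat. Centre is SW corner plus half of each.
latitude -50.500, longitude 55.000.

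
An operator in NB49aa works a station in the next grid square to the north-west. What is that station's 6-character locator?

Longitude subsquare a = 0; −1 → -1, wraps to 23 = x, carry into square.
Longitude square 4; −1 → 3.
Latitude subsquare a = 0; +1 → 1 = b.

NB39xb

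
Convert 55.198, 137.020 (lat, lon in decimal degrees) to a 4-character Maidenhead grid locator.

PO85

Offset from 180°W / 90°S: lon 317.02°, lat 145.20°.
Field: 317.02/20 → 15 → P, 145.20/10 → 14 → O; chars PO.
Square: 17.02/2 → 8, 5.20/1 → 5; chars 85.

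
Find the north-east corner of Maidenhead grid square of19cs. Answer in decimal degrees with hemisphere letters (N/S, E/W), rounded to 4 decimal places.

Field O=14, F=5: +14·20° lon, +5·10° lat → SW at lon 100°, lat -40°.
Square 1, 9: +1·2° lon, +9·1° lat → SW at lon 102°, lat -31°.
Subsquare c=2, s=18: +2·0.0833333° lon, +18·0.0416667° lat → SW at lon 102.167°, lat -30.25°.
Cell spans 0.0833333° lon × 0.0416667° lat. NE corner is SW corner plus one full cell.
latitude 30.2083° S, longitude 102.2500° E.

30.2083° S, 102.2500° E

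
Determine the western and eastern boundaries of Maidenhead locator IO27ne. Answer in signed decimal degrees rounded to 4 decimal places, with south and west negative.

-14.9167, -14.8333

Field I=8, O=14: +8·20° lon, +14·10° lat → SW at lon -20°, lat 50°.
Square 2, 7: +2·2° lon, +7·1° lat → SW at lon -16°, lat 57°.
Subsquare n=13, e=4: +13·0.0833333° lon, +4·0.0416667° lat → SW at lon -14.9167°, lat 57.1667°.
Cell spans 0.0833333° lon × 0.0416667° lat.
west -14.9167, east -14.8333.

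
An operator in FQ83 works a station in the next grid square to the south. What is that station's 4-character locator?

FQ82

Latitude square 3; −1 → 2.
The longitude characters are unchanged.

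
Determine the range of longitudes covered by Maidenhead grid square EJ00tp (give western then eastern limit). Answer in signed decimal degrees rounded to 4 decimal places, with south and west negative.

-98.4167, -98.3333

Field E=4, J=9: +4·20° lon, +9·10° lat → SW at lon -100°, lat 0°.
Square 0, 0: +0·2° lon, +0·1° lat → SW at lon -100°, lat 0°.
Subsquare t=19, p=15: +19·0.0833333° lon, +15·0.0416667° lat → SW at lon -98.4167°, lat 0.625°.
Cell spans 0.0833333° lon × 0.0416667° lat.
west -98.4167, east -98.3333.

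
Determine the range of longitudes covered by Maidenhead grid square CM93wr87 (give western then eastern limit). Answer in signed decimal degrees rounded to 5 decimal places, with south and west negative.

-120.10000, -120.09167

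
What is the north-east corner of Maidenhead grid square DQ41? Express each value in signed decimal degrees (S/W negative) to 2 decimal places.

Field D=3, Q=16: +3·20° lon, +16·10° lat → SW at lon -120°, lat 70°.
Square 4, 1: +4·2° lon, +1·1° lat → SW at lon -112°, lat 71°.
Cell spans 2° lon × 1° lat. NE corner is SW corner plus one full cell.
latitude 72.00, longitude -110.00.

72.00, -110.00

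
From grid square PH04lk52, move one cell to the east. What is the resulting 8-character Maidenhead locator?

PH04lk62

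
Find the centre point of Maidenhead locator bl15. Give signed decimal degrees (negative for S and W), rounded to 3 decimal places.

25.500, -157.000

Field B=1, L=11: +1·20° lon, +11·10° lat → SW at lon -160°, lat 20°.
Square 1, 5: +1·2° lon, +5·1° lat → SW at lon -158°, lat 25°.
Cell spans 2° lon × 1° lat. Centre is SW corner plus half of each.
latitude 25.500, longitude -157.000.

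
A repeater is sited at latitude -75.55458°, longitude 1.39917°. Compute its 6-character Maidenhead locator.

JB04qk

Add 180° to longitude and 90° to latitude: 181.3992, 14.4454.
Field: 181.3992/20 → 9 → J, 14.4454/10 → 1 → B; chars JB.
Square: 1.3992/2 → 0, 4.4454/1 → 4; chars 04.
Subsquare: 1.3992/0.0833333 → 16 → q, 0.4454/0.0416667 → 10 → k; chars qk.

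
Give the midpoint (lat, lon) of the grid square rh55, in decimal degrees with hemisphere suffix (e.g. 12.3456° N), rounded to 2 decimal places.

14.50° S, 171.00° E

Field R=17, H=7: +17·20° lon, +7·10° lat → SW at lon 160°, lat -20°.
Square 5, 5: +5·2° lon, +5·1° lat → SW at lon 170°, lat -15°.
Cell spans 2° lon × 1° lat. Centre is SW corner plus half of each.
latitude 14.50° S, longitude 171.00° E.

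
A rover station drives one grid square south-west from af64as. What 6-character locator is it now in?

Longitude subsquare a = 0; −1 → -1, wraps to 23 = x, carry into square.
Longitude square 6; −1 → 5.
Latitude subsquare s = 18; −1 → 17 = r.

AF54xr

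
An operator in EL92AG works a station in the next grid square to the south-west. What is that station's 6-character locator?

Longitude subsquare a = 0; −1 → -1, wraps to 23 = x, carry into square.
Longitude square 9; −1 → 8.
Latitude subsquare g = 6; −1 → 5 = f.

EL82xf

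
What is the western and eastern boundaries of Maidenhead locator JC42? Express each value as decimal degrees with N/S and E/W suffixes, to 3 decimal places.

8.000° E, 10.000° E

Field J=9, C=2: +9·20° lon, +2·10° lat → SW at lon 0°, lat -70°.
Square 4, 2: +4·2° lon, +2·1° lat → SW at lon 8°, lat -68°.
Cell spans 2° lon × 1° lat.
west 8.000° E, east 10.000° E.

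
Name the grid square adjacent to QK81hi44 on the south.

QK81hi43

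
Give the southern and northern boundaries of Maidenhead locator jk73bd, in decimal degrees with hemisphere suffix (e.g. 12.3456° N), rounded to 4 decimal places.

13.1250° N, 13.1667° N

Field J=9, K=10: +9·20° lon, +10·10° lat → SW at lon 0°, lat 10°.
Square 7, 3: +7·2° lon, +3·1° lat → SW at lon 14°, lat 13°.
Subsquare b=1, d=3: +1·0.0833333° lon, +3·0.0416667° lat → SW at lon 14.0833°, lat 13.125°.
Cell spans 0.0833333° lon × 0.0416667° lat.
south 13.1250° N, north 13.1667° N.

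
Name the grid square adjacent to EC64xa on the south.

Latitude subsquare a = 0; −1 → -1, wraps to 23 = x, carry into square.
Latitude square 4; −1 → 3.
The longitude characters are unchanged.

EC63xx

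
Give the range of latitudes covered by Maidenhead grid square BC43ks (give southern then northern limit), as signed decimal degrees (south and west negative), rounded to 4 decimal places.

Field B=1, C=2: +1·20° lon, +2·10° lat → SW at lon -160°, lat -70°.
Square 4, 3: +4·2° lon, +3·1° lat → SW at lon -152°, lat -67°.
Subsquare k=10, s=18: +10·0.0833333° lon, +18·0.0416667° lat → SW at lon -151.167°, lat -66.25°.
Cell spans 0.0833333° lon × 0.0416667° lat.
south -66.2500, north -66.2083.

-66.2500, -66.2083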